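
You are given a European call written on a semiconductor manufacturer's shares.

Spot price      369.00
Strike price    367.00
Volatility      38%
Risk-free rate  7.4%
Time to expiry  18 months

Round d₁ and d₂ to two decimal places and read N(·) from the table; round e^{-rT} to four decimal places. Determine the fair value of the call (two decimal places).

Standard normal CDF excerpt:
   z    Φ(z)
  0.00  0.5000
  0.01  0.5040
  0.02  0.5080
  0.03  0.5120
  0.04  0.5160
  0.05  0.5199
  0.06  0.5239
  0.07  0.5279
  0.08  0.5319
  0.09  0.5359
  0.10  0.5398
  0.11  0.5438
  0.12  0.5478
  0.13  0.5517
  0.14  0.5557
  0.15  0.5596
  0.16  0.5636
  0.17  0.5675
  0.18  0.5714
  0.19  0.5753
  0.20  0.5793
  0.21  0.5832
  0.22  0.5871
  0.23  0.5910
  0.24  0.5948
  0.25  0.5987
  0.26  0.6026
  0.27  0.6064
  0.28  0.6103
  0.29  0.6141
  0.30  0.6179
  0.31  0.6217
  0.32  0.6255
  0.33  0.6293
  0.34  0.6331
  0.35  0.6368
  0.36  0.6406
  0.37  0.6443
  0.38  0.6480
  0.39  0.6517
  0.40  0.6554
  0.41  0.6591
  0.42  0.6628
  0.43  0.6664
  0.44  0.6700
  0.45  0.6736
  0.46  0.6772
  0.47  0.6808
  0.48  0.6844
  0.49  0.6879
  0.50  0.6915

85.70

T = 1.5;  σ√T = 0.4654
d₁ = [ln(369/367) + (0.074 + ½·0.38²)·1.5] / (σ√T) = (0.0054 + 0.2193) / 0.4654 = 0.4829 ≈ 0.48
d₂ = 0.4829 − 0.4654 = 0.0175 ≈ 0.02
e^(−rT) = e^(−0.074·1.5) = 0.8949
N(d₁) = N(0.48) = 0.6844;  N(d₂) = N(0.02) = 0.5080
C = 369·0.6844 − 367·0.8949·0.5080 = 252.5436 − 166.8416 = 85.7020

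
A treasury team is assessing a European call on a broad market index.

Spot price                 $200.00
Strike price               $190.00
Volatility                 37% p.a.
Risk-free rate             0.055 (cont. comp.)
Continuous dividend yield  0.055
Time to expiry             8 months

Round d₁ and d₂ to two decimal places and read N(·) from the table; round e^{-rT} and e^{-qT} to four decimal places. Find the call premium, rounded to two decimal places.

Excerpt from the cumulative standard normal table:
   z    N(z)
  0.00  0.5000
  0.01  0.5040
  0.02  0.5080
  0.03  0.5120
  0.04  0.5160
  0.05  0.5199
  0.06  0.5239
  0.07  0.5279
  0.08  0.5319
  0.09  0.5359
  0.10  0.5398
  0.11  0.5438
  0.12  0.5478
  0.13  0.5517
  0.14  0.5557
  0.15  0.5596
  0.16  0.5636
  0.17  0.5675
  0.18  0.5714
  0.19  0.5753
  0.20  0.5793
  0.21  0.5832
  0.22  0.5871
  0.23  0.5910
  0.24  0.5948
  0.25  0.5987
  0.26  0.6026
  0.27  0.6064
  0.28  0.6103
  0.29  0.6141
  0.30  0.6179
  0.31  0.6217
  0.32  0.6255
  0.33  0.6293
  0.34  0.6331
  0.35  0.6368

$27.55

T = 0.6667;  σ√T = 0.3021
d₁ = [ln(200/190) + (0.055 − 0.055 + 0.37²/2)·0.6667] / 0.3021 = [0.0513 + 0.0456] / 0.3021 = 0.3208 → 0.32
d₂ = d₁ − σ√T = 0.3208 − 0.3021 = 0.0187 → 0.02
e^(−qT) = e^(−0.055·0.6667) = 0.9640;  e^(−rT) = e^(−0.055·0.6667) = 0.9640
C = 200·0.9640·N(0.32) − 190·0.9640·N(0.02) = 200·0.9640·0.6255 − 190·0.9640·0.5080 = 120.5964 − 93.0453 = 27.5511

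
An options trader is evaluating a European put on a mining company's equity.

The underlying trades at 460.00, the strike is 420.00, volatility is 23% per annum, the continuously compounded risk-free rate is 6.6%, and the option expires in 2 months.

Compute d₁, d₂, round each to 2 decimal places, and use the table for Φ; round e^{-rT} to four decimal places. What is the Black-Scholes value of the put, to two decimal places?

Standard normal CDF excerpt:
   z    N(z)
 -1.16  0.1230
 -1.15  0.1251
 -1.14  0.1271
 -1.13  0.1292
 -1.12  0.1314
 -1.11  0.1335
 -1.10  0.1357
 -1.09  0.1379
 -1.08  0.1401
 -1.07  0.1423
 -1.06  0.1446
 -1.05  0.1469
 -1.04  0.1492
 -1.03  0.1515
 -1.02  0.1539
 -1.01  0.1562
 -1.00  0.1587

σ√T = 0.23 × 0.4082 = 0.0939
d₁ = [ln(460/420) + (0.066 + 0.23²/2)·0.1667] / 0.0939 = [0.0910 + 0.0154] / 0.0939 = 1.1329 → 1.13
d₂ = d₁ − σ√T = 1.1329 − 0.0939 = 1.0390 → 1.04
exp(−rT) = exp(−0.066·0.1667) = 0.9891
P = 420·0.9891·N(-1.04) − 460·N(-1.13) = 420·0.9891·0.1492 − 460·0.1292 = 61.9810 − 59.4320 = 2.5490

2.55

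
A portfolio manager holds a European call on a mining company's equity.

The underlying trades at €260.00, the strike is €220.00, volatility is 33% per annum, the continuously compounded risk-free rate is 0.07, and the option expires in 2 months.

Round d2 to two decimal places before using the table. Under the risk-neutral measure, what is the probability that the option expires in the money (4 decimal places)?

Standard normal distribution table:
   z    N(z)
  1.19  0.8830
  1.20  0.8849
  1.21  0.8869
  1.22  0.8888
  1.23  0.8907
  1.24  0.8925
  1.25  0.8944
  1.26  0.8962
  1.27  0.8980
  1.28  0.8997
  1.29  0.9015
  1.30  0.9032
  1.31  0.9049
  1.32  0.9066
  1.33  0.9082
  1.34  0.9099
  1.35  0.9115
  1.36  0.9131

0.8962

σ√T = 0.33 × 0.4082 = 0.1347
d₁ = [ln(260/220) + (0.07 + ½·0.33²)·0.1667] / (σ√T) = (0.1671 + 0.0207) / 0.1347 = 1.3940 ⇒ 1.39
d₂ = 1.3940 − 0.1347 = 1.2592 ⇒ 1.26
Pr(exercise) under Q = N(d₂) = 0.8962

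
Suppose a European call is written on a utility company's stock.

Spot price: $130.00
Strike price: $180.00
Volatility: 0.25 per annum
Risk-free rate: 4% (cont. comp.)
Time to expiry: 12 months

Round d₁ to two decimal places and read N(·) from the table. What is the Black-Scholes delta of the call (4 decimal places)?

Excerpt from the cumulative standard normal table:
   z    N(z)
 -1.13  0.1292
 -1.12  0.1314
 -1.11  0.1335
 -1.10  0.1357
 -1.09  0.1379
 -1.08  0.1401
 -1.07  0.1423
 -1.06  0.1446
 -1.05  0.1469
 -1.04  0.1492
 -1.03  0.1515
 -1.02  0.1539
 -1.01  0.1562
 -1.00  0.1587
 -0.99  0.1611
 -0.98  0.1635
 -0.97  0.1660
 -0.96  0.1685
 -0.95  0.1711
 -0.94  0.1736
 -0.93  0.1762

T = 1;  σ√T = 0.2500
d₁ = [ln(130/180) + (0.04 + 0.25²/2)·1] / 0.2500 = [-0.3254 + 0.0713] / 0.2500 = -1.0167 which rounds to -1.02
N(d₁) = N(-1.02) = 0.1539
Δ_call = N(d₁) = 0.1539

0.1539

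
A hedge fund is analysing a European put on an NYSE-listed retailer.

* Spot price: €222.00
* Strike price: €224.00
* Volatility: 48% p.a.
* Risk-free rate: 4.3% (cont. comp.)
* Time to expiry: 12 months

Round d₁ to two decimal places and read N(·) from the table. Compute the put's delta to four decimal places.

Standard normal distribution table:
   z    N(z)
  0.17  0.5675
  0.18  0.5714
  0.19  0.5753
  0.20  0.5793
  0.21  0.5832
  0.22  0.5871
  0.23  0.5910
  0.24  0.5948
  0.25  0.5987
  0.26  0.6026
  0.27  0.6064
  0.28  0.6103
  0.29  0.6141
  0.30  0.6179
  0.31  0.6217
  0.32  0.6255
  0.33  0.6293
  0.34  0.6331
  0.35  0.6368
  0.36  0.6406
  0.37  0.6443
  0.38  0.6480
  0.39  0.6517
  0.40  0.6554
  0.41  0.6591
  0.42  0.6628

σ√T = 0.48 × 1.0000 = 0.4800
ln(S/K) + (r + σ²/2)T = ln(222/224) + (0.043 + 0.48²/2)·1 = -0.0090 + 0.1582 = 0.1492
d₁ = 0.1492 / 0.4800 = 0.3109 ≈ 0.31
N(d₁) = N(0.31) = 0.6217
Δ_put = N(d₁) − 1 = 0.6217 − 1 = -0.3783

-0.3783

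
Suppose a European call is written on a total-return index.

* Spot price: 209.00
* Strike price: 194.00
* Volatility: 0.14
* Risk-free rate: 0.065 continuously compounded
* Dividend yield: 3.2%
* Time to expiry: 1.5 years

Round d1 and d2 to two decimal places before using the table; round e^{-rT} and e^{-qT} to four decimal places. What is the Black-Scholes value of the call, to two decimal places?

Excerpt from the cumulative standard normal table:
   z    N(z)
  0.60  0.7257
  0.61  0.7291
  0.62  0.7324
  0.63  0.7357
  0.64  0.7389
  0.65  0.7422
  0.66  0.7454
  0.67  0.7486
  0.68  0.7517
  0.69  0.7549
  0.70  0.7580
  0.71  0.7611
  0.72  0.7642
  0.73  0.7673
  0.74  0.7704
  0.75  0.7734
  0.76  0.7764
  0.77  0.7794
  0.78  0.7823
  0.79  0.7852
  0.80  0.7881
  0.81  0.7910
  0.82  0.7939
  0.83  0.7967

T = 1.5;  σ√T = 0.1715
d₁ = [ln(209/194) + (0.065 − 0.032 + ½·0.14²)·1.5] / (σ√T) = (0.0745 + 0.0642) / 0.1715 = 0.8088 ≈ 0.81
d₂ = 0.8088 − 0.1715 = 0.6373 ≈ 0.64
e^(−qT) = e^(−0.032·1.5) = 0.9531;  e^(−rT) = e^(−0.065·1.5) = 0.9071
N(d₁) = N(0.81) = 0.7910;  N(d₂) = N(0.64) = 0.7389
C = 209·0.9531·0.7910 − 194·0.9071·0.7389 = 157.5655 − 130.0297 = 27.5358

27.54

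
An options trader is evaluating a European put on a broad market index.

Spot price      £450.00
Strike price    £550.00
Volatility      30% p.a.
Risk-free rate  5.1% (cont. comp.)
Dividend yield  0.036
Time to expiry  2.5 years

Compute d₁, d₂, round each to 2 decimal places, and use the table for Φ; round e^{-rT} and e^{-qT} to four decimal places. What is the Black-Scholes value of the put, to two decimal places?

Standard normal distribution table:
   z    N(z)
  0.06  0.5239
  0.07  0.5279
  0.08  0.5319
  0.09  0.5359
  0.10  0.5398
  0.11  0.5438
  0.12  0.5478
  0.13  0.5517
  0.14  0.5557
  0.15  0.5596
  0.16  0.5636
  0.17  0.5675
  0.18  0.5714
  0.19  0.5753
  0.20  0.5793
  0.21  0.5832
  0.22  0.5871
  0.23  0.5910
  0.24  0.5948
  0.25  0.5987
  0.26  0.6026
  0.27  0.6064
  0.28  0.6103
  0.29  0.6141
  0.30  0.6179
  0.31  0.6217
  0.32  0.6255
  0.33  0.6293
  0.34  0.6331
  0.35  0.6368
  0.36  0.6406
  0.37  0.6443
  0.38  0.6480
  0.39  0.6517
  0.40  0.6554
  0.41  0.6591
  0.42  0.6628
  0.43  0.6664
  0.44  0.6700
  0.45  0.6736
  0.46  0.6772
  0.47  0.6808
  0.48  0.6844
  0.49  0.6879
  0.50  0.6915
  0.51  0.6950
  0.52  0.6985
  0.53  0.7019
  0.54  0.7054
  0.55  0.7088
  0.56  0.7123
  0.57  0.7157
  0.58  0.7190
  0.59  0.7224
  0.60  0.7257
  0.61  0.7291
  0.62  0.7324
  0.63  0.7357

£124.47

σ√T = 0.3·√2.5 = 0.4743
d₁ = [ln(450/550) + (0.051 − 0.036 + 0.3²/2)·2.5] / 0.4743 = [-0.2007 + 0.1500] / 0.4743 = -0.1068 ≈ -0.11
d₂ = d₁ − σ√T = -0.1068 − 0.4743 = -0.5812 ≈ -0.58
e^(−qT) = e^(−0.036·2.5) = 0.9139;  e^(−rT) = e^(−0.051·2.5) = 0.8803
N(−d₂) = N(0.58) = 0.7190;  N(−d₁) = N(0.11) = 0.5438
P = 550·0.8803·0.7190 − 450·0.9139·0.5438 = 348.1146 − 223.6405 = 124.4742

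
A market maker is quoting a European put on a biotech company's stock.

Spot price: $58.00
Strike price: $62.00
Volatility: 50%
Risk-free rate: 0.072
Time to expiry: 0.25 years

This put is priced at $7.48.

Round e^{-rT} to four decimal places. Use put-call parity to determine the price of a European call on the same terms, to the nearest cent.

e^(−rT) = e^(−0.072·0.25) = 0.9822
Put-call parity: C − P = S − K·e^(−rT) = 58 − 62·0.9822 = 58 − 60.8964 = -2.8964
C = P + (C − P) = 7.48 + (-2.8964) = 4.5836

$4.58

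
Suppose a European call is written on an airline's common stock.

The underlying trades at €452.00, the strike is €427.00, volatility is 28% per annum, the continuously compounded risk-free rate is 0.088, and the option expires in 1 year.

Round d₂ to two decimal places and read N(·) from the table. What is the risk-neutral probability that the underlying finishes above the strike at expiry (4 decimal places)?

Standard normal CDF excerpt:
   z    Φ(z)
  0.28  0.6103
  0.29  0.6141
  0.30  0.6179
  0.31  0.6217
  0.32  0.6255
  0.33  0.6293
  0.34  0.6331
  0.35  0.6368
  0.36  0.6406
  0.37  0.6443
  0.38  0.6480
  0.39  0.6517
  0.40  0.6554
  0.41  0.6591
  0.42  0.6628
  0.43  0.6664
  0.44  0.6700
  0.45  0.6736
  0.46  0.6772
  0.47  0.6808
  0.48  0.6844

σ√T = 0.28 × 1.0000 = 0.2800
ln(S/K) + (r + σ²/2)T = ln(452/427) + (0.088 + 0.28²/2)·1 = 0.0569 + 0.1272 = 0.1841
d₁ = 0.1841 / 0.2800 = 0.6575 ≈ 0.66
d₂ = d₁ − σ√T = 0.6575 − 0.2800 = 0.3775 ≈ 0.38
Pr(exercise) under Q = N(d₂) = 0.6480

0.6480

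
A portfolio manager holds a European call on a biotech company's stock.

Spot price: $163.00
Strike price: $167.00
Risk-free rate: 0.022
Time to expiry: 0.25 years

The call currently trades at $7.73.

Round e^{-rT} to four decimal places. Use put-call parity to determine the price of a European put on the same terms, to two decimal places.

$10.81

exp(−rT) = exp(−0.022·0.25) = 0.9945
Put-call parity: C − P = S − K·e^(−rT) = 163 − 167·0.9945 = 163 − 166.0815 = -3.0815
P = C − (C − P) = 7.73 − (-3.0815) = 10.8115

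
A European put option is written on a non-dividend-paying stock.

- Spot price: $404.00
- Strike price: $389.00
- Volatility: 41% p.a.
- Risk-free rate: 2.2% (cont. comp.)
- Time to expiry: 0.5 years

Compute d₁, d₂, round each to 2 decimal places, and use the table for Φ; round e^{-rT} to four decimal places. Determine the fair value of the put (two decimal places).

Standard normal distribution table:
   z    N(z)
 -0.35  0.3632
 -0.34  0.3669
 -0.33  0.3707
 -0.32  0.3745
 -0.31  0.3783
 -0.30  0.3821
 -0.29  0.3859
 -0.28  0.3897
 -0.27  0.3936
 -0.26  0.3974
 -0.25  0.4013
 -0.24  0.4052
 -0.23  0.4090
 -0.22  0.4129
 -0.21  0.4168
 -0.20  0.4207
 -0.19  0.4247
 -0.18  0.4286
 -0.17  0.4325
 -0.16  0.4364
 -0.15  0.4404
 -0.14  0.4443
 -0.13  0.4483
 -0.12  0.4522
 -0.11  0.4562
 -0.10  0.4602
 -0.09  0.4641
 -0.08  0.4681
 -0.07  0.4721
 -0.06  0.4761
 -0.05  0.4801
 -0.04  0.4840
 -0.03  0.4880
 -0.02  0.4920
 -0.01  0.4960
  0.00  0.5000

$36.47

T = 0.5;  σ√T = 0.2899
d₁ = [ln(404/389) + (0.022 + 0.41²/2)·0.5] / 0.2899 = [0.0378 + 0.0530] / 0.2899 = 0.3134 which rounds to 0.31
d₂ = d₁ − σ√T = 0.3134 − 0.2899 = 0.0235 which rounds to 0.02
exp(−rT) = exp(−0.022·0.5) = 0.9891
P = 389·0.9891·N(-0.02) − 404·N(-0.31) = 389·0.9891·0.4920 − 404·0.3783 = 189.3019 − 152.8332 = 36.4687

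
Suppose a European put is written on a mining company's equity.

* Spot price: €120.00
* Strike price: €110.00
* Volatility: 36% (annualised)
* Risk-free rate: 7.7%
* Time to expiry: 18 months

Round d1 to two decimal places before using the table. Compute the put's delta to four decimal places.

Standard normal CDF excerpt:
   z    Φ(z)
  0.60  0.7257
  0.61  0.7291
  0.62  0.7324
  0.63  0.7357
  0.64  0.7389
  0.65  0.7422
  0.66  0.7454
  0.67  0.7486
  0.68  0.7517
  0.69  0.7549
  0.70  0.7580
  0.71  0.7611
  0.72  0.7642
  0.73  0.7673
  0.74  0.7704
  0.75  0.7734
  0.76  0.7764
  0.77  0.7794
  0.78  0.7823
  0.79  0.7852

σ√T = 0.36 × 1.2247 = 0.4409
ln(S/K) + (r + σ²/2)T = ln(120/110) + (0.077 + 0.36²/2)·1.5 = 0.0870 + 0.2127 = 0.2997
d₁ = 0.2997 / 0.4409 = 0.6798 which rounds to 0.68
N(d₁) = N(0.68) = 0.7517
Δ_put = N(d₁) − 1 = 0.7517 − 1 = -0.2483

-0.2483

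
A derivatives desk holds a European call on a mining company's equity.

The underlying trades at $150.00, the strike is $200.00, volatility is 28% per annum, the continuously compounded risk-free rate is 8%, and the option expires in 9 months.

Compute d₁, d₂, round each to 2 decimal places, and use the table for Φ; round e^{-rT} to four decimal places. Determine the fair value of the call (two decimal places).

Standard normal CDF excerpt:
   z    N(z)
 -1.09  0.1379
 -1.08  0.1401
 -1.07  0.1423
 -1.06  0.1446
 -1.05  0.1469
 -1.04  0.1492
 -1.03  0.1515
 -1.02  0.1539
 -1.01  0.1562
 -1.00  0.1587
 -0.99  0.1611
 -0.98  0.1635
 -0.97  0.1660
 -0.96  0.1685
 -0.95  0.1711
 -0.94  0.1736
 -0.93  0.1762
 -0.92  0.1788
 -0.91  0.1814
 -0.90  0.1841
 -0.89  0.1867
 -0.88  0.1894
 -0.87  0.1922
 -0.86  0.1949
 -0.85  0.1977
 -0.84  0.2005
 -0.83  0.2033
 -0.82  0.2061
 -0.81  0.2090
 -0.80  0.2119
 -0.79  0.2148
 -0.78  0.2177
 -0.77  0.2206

$3.68

σ√T = 0.28·√0.75 = 0.2425
d₁ = [ln(150/200) + (0.08 + ½·0.28²)·0.75] / (σ√T) = (-0.2877 + 0.0894) / 0.2425 = -0.8177 ⇒ -0.82
d₂ = -0.8177 − 0.2425 = -1.0602 ⇒ -1.06
e^(−rT) = e^(−0.08·0.75) = 0.9418
N(d₁) = N(-0.82) = 0.2061;  N(d₂) = N(-1.06) = 0.1446
C = 150·0.2061 − 200·0.9418·0.1446 = 30.9150 − 27.2369 = 3.6781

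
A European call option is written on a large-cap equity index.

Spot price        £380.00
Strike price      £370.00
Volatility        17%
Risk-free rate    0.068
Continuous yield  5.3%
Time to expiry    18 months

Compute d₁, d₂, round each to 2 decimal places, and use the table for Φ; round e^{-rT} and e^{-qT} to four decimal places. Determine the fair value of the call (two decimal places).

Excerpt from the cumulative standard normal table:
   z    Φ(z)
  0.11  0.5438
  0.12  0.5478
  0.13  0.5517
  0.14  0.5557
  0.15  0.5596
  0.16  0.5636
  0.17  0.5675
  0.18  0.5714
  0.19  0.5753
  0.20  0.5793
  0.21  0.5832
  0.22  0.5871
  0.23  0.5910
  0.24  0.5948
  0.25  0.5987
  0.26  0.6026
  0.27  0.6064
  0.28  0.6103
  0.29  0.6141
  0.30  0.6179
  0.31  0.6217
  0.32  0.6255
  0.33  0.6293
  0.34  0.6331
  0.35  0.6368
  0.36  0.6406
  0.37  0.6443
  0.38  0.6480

σ√T = 0.17·√1.5 = 0.2082
ln(S/K) + (r − q + σ²/2)T = ln(380/370) + (0.068 − 0.053 + 0.17²/2)·1.5 = 0.0267 + 0.0442 = 0.0708
d₁ = 0.0708 / 0.2082 = 0.3403 → 0.34
d₂ = d₁ − σ√T = 0.3403 − 0.2082 = 0.1320 → 0.13
e^(−qT) = e^(−0.053·1.5) = 0.9236;  e^(−rT) = e^(−0.068·1.5) = 0.9030
N(d₁) = N(0.34) = 0.6331;  N(d₂) = N(0.13) = 0.5517
C = 380·0.9236·0.6331 − 370·0.9030·0.5517 = 222.1978 − 184.3285 = 37.8694

£37.87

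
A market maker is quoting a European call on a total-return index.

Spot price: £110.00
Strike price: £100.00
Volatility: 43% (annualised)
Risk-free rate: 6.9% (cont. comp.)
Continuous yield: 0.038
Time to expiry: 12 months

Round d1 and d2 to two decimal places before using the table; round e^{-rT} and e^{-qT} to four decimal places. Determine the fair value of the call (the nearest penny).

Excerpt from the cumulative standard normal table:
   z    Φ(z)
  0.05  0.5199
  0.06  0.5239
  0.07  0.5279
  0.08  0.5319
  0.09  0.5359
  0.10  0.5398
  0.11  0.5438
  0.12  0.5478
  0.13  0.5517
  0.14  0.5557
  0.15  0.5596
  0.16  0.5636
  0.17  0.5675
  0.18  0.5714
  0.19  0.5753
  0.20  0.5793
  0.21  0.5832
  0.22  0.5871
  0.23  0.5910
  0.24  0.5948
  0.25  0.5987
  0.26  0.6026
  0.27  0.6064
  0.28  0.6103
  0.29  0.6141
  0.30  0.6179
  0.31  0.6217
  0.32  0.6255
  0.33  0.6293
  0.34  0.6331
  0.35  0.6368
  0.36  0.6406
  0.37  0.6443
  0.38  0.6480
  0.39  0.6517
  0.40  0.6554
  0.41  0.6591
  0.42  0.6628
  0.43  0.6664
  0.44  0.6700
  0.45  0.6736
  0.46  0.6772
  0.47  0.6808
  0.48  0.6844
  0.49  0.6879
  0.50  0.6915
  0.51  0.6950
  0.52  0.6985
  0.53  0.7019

T = 1;  σ√T = 0.4300
d₁ = [ln(110/100) + (0.069 − 0.038 + ½·0.43²)·1] / (σ√T) = (0.0953 + 0.1235) / 0.4300 = 0.5087 which rounds to 0.51
d₂ = 0.5087 − 0.4300 = 0.0787 which rounds to 0.08
exp(−qT) = exp(−0.038·1) = 0.9627;  exp(−rT) = exp(−0.069·1) = 0.9333
N(d₁) = N(0.51) = 0.6950;  N(d₂) = N(0.08) = 0.5319
C = 110·0.9627·0.6950 − 100·0.9333·0.5319 = 73.5984 − 49.6422 = 23.9562

£23.96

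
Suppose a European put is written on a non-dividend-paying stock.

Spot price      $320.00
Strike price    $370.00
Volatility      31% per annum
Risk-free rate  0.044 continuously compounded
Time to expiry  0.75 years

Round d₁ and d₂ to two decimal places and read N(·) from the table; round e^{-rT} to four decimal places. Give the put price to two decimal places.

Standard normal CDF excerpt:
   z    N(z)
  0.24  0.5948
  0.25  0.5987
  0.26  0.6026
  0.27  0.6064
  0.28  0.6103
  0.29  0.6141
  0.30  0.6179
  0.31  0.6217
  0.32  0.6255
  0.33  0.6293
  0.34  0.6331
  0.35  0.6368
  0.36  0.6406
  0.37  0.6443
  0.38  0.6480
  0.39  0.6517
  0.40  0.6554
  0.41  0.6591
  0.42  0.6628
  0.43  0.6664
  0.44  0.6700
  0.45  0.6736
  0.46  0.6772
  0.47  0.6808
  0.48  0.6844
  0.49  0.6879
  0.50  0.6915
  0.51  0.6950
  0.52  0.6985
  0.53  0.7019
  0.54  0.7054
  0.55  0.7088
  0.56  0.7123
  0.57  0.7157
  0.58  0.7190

$58.44

T = 0.75;  σ√T = 0.2685
d₁ = [ln(320/370) + (0.044 + ½·0.31²)·0.75] / (σ√T) = (-0.1452 + 0.0690) / 0.2685 = -0.2836 which rounds to -0.28
d₂ = -0.2836 − 0.2685 = -0.5521 which rounds to -0.55
e^(−rT) = e^(−0.044·0.75) = 0.9675
P = 370·0.9675·N(0.55) − 320·N(0.28) = 370·0.9675·0.7088 − 320·0.6103 = 253.7327 − 195.2960 = 58.4367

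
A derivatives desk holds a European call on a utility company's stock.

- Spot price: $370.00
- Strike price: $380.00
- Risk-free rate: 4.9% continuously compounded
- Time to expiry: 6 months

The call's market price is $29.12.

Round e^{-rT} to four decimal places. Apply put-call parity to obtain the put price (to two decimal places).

exp(−rT) = exp(−0.049·0.5) = 0.9758
Put-call parity: C − P = S − K·e^(−rT) = 370 − 380·0.9758 = 370 − 370.8040 = -0.8040
P = C − (C − P) = 29.12 − (-0.8040) = 29.9240

$29.92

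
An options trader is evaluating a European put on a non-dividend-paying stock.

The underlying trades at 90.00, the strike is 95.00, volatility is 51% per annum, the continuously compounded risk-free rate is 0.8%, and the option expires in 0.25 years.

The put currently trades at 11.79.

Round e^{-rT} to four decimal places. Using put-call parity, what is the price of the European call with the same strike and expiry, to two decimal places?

6.98

exp(−rT) = exp(−0.008·0.25) = 0.9980
Put-call parity: C − P = S − K·e^(−rT) = 90 − 95·0.9980 = 90 − 94.8100 = -4.8100
C = P + (C − P) = 11.79 + (-4.8100) = 6.9800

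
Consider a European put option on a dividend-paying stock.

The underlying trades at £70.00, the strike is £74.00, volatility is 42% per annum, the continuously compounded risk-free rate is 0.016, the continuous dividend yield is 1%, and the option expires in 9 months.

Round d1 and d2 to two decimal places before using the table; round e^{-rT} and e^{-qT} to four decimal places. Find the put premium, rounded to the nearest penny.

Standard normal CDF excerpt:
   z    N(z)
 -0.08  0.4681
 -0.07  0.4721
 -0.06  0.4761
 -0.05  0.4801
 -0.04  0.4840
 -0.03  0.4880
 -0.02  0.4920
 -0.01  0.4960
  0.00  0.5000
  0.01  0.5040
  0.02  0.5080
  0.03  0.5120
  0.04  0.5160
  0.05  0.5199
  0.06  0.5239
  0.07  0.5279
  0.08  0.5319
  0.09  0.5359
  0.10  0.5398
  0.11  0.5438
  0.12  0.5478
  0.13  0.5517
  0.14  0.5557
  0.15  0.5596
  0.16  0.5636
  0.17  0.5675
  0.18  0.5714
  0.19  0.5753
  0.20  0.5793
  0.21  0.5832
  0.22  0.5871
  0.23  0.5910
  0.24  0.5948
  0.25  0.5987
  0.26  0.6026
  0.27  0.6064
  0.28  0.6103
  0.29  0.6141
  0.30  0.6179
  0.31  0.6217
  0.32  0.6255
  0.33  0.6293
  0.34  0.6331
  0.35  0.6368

σ√T = 0.42 × 0.8660 = 0.3637
d₁ = [ln(70/74) + (0.016 − 0.01 + ½·0.42²)·0.75] / (σ√T) = (-0.0556 + 0.0706) / 0.3637 = 0.0415 which rounds to 0.04
d₂ = 0.0415 − 0.3637 = -0.3223 which rounds to -0.32
e^(−qT) = e^(−0.01·0.75) = 0.9925;  e^(−rT) = e^(−0.016·0.75) = 0.9881
P = 74·0.9881·N(0.32) − 70·0.9925·N(-0.04) = 74·0.9881·0.6255 − 70·0.9925·0.4840 = 45.7362 − 33.6259 = 12.1103

£12.11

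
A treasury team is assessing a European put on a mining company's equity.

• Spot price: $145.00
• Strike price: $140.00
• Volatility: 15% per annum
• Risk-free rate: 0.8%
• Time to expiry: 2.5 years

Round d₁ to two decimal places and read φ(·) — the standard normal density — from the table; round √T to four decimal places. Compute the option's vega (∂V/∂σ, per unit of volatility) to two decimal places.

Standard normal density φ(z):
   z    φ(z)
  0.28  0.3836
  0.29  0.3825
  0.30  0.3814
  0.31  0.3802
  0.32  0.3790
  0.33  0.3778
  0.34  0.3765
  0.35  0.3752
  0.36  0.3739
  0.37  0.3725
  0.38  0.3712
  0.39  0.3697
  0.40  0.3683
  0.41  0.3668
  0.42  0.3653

σ√T = 0.15 × 1.5811 = 0.2372
ln(S/K) + (r + σ²/2)T = ln(145/140) + (0.008 + 0.15²/2)·2.5 = 0.0351 + 0.0481 = 0.0832
d₁ = 0.0832 / 0.2372 = 0.3509 which rounds to 0.35
√T = √2.5 = 1.5811
φ(d₁) = φ(0.35) = 0.3752
vega = S·φ(d₁)·√T = 145·0.3752·1.5811 = 86.0182

86.02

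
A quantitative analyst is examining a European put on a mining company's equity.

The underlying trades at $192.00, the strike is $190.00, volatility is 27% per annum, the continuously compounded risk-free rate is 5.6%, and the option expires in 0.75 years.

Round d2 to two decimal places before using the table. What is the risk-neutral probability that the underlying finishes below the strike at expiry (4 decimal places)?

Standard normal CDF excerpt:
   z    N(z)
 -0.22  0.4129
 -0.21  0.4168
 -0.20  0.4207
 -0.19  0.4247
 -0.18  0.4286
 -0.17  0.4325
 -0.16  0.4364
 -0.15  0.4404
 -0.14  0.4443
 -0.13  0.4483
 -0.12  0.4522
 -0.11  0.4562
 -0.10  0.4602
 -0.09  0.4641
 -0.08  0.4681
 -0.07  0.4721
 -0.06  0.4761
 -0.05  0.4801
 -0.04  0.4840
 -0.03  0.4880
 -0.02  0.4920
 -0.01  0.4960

σ√T = 0.27·√0.75 = 0.2338
d₁ = [ln(192/190) + (0.056 + 0.27²/2)·0.75] / 0.2338 = [0.0105 + 0.0693] / 0.2338 = 0.3413 which rounds to 0.34
d₂ = d₁ − σ√T = 0.3413 − 0.2338 = 0.1075 which rounds to 0.11
Pr(exercise) under Q = N(−d₂) = N(-0.11) = 0.4562

0.4562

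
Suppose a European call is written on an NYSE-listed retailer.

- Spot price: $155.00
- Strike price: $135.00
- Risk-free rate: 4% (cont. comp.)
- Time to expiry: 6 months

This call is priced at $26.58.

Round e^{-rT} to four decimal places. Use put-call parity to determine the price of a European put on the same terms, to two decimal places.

$3.91

e^(−rT) = e^(−0.04·0.5) = 0.9802
Put-call parity: C − P = S − K·e^(−rT) = 155 − 135·0.9802 = 155 − 132.3270 = 22.6730
P = C − (C − P) = 26.58 − (22.6730) = 3.9070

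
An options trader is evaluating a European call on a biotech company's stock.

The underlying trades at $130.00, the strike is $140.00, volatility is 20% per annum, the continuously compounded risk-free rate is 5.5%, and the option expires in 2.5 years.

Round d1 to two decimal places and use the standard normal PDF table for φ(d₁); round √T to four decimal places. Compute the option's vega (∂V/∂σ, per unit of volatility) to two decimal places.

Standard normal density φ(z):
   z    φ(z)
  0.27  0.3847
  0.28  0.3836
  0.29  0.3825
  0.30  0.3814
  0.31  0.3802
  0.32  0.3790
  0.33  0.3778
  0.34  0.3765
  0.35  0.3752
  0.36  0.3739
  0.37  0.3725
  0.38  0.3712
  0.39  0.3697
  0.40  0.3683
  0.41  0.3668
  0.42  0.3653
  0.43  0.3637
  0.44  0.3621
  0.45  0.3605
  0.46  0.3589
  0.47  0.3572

76.85

T = 2.5;  σ√T = 0.3162
d₁ = [ln(130/140) + (0.055 + ½·0.2²)·2.5] / (σ√T) = (-0.0741 + 0.1875) / 0.3162 = 0.3586 which rounds to 0.36
√T = √2.5 = 1.5811
φ(d₁) = φ(0.36) = 0.3739
vega = S·φ(d₁)·√T = 130·0.3739·1.5811 = 76.8525
(The put has the same vega.)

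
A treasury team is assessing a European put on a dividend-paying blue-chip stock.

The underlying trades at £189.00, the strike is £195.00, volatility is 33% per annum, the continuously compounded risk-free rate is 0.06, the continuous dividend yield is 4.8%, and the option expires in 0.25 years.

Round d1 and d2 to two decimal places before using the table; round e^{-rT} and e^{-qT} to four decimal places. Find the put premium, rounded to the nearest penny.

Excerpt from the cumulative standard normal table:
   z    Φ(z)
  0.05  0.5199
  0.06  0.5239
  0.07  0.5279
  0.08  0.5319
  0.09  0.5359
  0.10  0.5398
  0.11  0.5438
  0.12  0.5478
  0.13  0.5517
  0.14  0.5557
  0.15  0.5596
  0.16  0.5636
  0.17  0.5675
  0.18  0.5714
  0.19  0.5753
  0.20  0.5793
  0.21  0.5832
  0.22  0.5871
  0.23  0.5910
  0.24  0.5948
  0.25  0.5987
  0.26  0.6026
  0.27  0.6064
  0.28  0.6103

£14.93

σ√T = 0.33·√0.25 = 0.1650
d₁ = [ln(189/195) + (0.06 − 0.048 + 0.33²/2)·0.25] / 0.1650 = [-0.0313 + 0.0166] / 0.1650 = -0.0887 ≈ -0.09
d₂ = d₁ − σ√T = -0.0887 − 0.1650 = -0.2537 ≈ -0.25
exp(−qT) = exp(−0.048·0.25) = 0.9881;  exp(−rT) = exp(−0.06·0.25) = 0.9851
P = 195·0.9851·N(0.25) − 189·0.9881·N(0.09) = 195·0.9851·0.5987 − 189·0.9881·0.5359 = 115.0070 − 100.0798 = 14.9272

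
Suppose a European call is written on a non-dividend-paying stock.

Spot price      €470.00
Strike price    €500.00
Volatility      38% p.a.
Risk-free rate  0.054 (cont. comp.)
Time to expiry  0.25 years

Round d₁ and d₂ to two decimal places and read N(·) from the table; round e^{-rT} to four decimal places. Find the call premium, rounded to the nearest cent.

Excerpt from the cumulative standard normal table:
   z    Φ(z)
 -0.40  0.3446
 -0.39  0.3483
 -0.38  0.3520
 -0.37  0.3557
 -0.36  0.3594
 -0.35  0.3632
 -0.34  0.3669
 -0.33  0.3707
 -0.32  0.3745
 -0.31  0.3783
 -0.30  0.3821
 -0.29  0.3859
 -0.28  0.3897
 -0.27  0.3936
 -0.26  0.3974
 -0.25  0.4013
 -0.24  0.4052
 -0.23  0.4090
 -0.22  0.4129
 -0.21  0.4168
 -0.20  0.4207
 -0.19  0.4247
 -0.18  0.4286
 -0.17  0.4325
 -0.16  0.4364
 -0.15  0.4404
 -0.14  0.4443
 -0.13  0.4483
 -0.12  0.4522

€25.94

σ√T = 0.38·√0.25 = 0.1900
d₁ = [ln(470/500) + (0.054 + 0.38²/2)·0.25] / 0.1900 = [-0.0619 + 0.0316] / 0.1900 = -0.1596 which rounds to -0.16
d₂ = d₁ − σ√T = -0.1596 − 0.1900 = -0.3496 which rounds to -0.35
e^(−rT) = e^(−0.054·0.25) = 0.9866
N(d₁) = N(-0.16) = 0.4364;  N(d₂) = N(-0.35) = 0.3632
C = 470·0.4364 − 500·0.9866·0.3632 = 205.1080 − 179.1666 = 25.9414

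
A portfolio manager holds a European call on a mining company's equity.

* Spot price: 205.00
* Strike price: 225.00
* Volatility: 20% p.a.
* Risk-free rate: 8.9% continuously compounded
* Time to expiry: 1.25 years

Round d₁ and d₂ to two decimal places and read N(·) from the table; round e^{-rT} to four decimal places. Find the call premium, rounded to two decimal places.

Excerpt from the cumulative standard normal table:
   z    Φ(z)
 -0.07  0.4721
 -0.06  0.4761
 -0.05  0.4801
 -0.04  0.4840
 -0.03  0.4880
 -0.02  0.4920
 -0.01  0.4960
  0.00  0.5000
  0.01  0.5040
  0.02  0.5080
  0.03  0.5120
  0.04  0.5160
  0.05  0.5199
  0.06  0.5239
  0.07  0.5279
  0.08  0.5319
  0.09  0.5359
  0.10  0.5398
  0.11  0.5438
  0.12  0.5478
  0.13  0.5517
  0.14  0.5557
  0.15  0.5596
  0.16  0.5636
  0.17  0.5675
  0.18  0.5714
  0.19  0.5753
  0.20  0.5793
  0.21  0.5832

19.70

T = 1.25;  σ√T = 0.2236
d₁ = [ln(205/225) + (0.089 + 0.2²/2)·1.25] / 0.2236 = [-0.0931 + 0.1363] / 0.2236 = 0.1930 → 0.19
d₂ = d₁ − σ√T = 0.1930 − 0.2236 = -0.0306 → -0.03
e^(−rT) = e^(−0.089·1.25) = 0.8947
N(d₁) = N(0.19) = 0.5753;  N(d₂) = N(-0.03) = 0.4880
C = 205·0.5753 − 225·0.8947·0.4880 = 117.9365 − 98.2381 = 19.6984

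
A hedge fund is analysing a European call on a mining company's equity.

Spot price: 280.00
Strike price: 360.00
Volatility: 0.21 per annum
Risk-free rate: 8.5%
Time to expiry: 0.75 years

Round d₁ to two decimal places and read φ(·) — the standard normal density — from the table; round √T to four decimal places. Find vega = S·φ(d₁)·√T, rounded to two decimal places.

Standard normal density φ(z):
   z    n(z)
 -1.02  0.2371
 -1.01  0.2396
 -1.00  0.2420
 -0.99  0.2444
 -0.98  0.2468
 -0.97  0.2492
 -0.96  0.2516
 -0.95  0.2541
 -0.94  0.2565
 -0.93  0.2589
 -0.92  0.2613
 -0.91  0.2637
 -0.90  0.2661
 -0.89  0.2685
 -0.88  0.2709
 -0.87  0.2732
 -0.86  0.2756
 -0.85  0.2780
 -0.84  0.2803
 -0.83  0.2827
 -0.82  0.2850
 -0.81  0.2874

σ√T = 0.21 × 0.8660 = 0.1819
d₁ = [ln(280/360) + (0.085 + ½·0.21²)·0.75] / (σ√T) = (-0.2513 + 0.0803) / 0.1819 = -0.9404 ≈ -0.94
√T = √0.75 = 0.8660
φ(d₁) = φ(-0.94) = 0.2565
vega = S·φ(d₁)·√T = 280·0.2565·0.8660 = 62.1961
(Call and put vega coincide under Black-Scholes.)

62.20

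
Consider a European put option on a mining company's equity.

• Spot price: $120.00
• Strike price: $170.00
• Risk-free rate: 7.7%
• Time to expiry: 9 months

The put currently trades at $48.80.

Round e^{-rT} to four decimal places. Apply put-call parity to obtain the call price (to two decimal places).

$8.34

exp(−rT) = exp(−0.077·0.75) = 0.9439
Put-call parity: C − P = S − K·e^(−rT) = 120 − 170·0.9439 = 120 − 160.4630 = -40.4630
C = P + (C − P) = 48.80 + (-40.4630) = 8.3370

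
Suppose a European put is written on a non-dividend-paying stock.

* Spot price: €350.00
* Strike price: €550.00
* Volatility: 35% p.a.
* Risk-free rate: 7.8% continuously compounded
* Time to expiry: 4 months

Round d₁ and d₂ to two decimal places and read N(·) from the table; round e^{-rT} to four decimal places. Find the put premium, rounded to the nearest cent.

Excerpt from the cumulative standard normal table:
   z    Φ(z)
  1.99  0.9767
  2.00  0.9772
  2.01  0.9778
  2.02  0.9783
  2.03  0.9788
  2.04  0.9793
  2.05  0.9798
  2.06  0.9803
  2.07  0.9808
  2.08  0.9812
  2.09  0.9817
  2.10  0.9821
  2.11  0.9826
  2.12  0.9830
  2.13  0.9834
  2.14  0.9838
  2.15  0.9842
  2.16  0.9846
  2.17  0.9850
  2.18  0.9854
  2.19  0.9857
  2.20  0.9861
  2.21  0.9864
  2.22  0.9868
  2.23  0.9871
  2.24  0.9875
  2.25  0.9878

€186.35

T = 0.3333;  σ√T = 0.2021
d₁ = [ln(350/550) + (0.078 + 0.35²/2)·0.3333] / 0.2021 = [-0.4520 + 0.0464] / 0.2021 = -2.0070 → -2.01
d₂ = d₁ − σ√T = -2.0070 − 0.2021 = -2.2091 → -2.21
e^(−rT) = e^(−0.078·0.3333) = 0.9743
N(−d₂) = N(2.21) = 0.9864;  N(−d₁) = N(2.01) = 0.9778
P = 550·0.9743·0.9864 − 350·0.9778 = 528.5772 − 342.2300 = 186.3472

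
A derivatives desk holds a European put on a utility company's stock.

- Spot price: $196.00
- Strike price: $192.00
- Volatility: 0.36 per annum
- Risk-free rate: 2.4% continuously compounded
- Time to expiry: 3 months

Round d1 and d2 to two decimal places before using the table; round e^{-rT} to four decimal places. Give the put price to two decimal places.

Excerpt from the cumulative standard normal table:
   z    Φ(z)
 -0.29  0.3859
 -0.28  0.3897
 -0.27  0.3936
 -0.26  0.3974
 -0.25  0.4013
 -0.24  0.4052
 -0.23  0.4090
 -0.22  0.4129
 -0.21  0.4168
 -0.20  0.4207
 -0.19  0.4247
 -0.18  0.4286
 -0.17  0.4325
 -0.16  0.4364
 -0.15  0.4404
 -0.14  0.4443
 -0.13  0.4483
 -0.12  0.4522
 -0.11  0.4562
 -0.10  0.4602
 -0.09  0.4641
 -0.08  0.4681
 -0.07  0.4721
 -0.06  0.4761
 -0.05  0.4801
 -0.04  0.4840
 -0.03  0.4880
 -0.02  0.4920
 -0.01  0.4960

T = 0.25;  σ√T = 0.1800
d₁ = [ln(196/192) + (0.024 + ½·0.36²)·0.25] / (σ√T) = (0.0206 + 0.0222) / 0.1800 = 0.2379 → 0.24
d₂ = 0.2379 − 0.1800 = 0.0579 → 0.06
e^(−rT) = e^(−0.024·0.25) = 0.9940
P = 192·0.9940·N(-0.06) − 196·N(-0.24) = 192·0.9940·0.4761 − 196·0.4052 = 90.8627 − 79.4192 = 11.4435

$11.44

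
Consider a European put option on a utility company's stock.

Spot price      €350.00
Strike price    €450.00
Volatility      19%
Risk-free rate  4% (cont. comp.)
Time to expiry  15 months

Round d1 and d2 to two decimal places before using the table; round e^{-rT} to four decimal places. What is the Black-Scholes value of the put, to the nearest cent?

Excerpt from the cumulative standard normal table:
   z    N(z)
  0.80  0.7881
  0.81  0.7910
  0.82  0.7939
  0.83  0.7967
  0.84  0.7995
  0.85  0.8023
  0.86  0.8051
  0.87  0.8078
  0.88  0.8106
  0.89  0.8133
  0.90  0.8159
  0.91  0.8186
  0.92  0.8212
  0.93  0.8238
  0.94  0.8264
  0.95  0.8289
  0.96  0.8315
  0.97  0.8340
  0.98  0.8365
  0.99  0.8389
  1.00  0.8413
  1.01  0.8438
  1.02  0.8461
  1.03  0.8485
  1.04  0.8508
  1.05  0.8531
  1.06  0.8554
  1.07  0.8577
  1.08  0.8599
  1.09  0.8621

σ√T = 0.19·√1.25 = 0.2124
d₁ = [ln(350/450) + (0.04 + 0.19²/2)·1.25] / 0.2124 = [-0.2513 + 0.0726] / 0.2124 = -0.8415 which rounds to -0.84
d₂ = d₁ − σ√T = -0.8415 − 0.2124 = -1.0539 which rounds to -1.05
e^(−rT) = e^(−0.04·1.25) = 0.9512
P = 450·0.9512·N(1.05) − 350·N(0.84) = 450·0.9512·0.8531 − 350·0.7995 = 365.1609 − 279.8250 = 85.3359

€85.34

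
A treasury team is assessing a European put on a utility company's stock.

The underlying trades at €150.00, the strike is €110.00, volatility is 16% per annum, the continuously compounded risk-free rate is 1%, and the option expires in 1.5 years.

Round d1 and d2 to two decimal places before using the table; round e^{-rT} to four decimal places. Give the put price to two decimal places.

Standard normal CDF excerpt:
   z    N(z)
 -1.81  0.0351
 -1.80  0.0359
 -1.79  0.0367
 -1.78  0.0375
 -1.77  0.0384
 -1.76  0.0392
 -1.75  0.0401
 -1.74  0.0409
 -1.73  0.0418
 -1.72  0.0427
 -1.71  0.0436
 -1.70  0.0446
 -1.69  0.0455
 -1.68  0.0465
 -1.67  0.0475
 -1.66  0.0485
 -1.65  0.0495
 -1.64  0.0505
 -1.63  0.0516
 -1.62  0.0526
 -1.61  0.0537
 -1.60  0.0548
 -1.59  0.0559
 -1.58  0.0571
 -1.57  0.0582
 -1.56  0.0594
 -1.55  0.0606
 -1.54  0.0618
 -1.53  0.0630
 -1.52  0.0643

T = 1.5;  σ√T = 0.1960
d₁ = [ln(150/110) + (0.01 + 0.16²/2)·1.5] / 0.1960 = [0.3102 + 0.0342] / 0.1960 = 1.7573 which rounds to 1.76
d₂ = d₁ − σ√T = 1.7573 − 0.1960 = 1.5613 which rounds to 1.56
e^(−rT) = e^(−0.01·1.5) = 0.9851
N(−d₂) = N(-1.56) = 0.0594;  N(−d₁) = N(-1.76) = 0.0392
P = 110·0.9851·0.0594 − 150·0.0392 = 6.4366 − 5.8800 = 0.5566

€0.56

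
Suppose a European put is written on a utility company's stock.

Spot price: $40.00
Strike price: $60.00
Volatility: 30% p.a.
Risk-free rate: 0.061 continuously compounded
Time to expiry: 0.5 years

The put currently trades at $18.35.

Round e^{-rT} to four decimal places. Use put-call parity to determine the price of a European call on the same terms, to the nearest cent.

e^(−rT) = e^(−0.061·0.5) = 0.9700
Put-call parity: C − P = S − K·e^(−rT) = 40 − 60·0.9700 = 40 − 58.2000 = -18.2000
C = P + (C − P) = 18.35 + (-18.2000) = 0.1500

$0.15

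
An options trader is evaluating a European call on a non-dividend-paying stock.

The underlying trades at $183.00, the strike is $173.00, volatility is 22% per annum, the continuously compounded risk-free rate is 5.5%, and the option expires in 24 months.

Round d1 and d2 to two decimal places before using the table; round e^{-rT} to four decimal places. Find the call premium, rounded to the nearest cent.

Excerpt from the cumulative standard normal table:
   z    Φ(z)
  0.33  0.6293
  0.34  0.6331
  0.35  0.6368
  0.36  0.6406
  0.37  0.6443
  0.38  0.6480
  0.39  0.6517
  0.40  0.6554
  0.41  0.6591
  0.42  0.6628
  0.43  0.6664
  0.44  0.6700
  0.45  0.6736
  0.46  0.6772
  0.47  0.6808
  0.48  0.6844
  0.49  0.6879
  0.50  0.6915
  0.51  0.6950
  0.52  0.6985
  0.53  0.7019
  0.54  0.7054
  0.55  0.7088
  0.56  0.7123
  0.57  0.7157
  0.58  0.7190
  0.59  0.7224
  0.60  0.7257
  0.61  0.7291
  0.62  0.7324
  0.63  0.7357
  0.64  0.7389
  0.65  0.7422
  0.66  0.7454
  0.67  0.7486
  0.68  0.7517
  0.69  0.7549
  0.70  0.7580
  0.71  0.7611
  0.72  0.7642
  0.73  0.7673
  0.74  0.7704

$37.72

σ√T = 0.22·√2 = 0.3111
d₁ = [ln(183/173) + (0.055 + 0.22²/2)·2] / 0.3111 = [0.0562 + 0.1584] / 0.3111 = 0.6897 ⇒ 0.69
d₂ = d₁ − σ√T = 0.6897 − 0.3111 = 0.3786 ⇒ 0.38
e^(−rT) = e^(−0.055·2) = 0.8958
N(d₁) = N(0.69) = 0.7549;  N(d₂) = N(0.38) = 0.6480
C = 183·0.7549 − 173·0.8958·0.6480 = 138.1467 − 100.4228 = 37.7239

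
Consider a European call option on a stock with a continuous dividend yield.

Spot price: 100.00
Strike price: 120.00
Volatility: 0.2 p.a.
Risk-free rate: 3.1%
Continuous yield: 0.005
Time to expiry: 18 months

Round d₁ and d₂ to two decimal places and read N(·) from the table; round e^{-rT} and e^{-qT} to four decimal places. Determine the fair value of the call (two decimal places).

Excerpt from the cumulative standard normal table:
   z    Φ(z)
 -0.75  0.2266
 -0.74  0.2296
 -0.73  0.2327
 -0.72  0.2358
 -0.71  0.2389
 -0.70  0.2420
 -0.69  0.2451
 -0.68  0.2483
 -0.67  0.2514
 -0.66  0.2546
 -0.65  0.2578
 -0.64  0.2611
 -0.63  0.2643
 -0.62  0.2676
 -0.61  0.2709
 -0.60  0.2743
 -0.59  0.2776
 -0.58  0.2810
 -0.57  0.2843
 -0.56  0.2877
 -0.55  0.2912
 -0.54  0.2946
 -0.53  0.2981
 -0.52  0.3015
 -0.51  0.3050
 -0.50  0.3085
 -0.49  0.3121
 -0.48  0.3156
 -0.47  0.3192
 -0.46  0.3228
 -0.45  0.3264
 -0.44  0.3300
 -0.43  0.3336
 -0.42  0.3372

T = 1.5;  σ√T = 0.2449
d₁ = [ln(100/120) + (0.031 − 0.005 + ½·0.2²)·1.5] / (σ√T) = (-0.1823 + 0.0690) / 0.2449 = -0.4626 ⇒ -0.46
d₂ = -0.4626 − 0.2449 = -0.7076 ⇒ -0.71
e^(−qT) = e^(−0.005·1.5) = 0.9925;  e^(−rT) = e^(−0.031·1.5) = 0.9546
C = 100·0.9925·N(-0.46) − 120·0.9546·N(-0.71) = 100·0.9925·0.3228 − 120·0.9546·0.2389 = 32.0379 − 27.3665 = 4.6714

4.67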